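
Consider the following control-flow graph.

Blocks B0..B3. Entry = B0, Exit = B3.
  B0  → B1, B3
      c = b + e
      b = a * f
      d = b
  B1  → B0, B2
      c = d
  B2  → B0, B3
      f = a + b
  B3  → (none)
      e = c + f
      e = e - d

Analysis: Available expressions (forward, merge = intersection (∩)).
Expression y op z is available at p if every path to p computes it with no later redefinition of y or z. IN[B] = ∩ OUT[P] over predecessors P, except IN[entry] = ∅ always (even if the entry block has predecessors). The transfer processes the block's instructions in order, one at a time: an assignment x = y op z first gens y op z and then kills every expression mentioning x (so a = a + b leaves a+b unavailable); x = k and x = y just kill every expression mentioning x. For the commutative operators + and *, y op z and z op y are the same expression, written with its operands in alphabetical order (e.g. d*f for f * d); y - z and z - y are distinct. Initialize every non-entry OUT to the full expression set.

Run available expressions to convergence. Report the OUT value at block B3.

Answer: {c+f}

Derivation:
Converged values:
  B0:   IN={}   OUT={a*f}
  B1:   IN={a*f}   OUT={a*f}
  B2:   IN={a*f}   OUT={a+b}
  B3:   IN={}   OUT={c+f}

Merge at B3: IN[B3] = OUT[B0] ∩ OUT[B2] = {}
Applying B3's transfer function to that IN value gives OUT[B3] (row B3 above).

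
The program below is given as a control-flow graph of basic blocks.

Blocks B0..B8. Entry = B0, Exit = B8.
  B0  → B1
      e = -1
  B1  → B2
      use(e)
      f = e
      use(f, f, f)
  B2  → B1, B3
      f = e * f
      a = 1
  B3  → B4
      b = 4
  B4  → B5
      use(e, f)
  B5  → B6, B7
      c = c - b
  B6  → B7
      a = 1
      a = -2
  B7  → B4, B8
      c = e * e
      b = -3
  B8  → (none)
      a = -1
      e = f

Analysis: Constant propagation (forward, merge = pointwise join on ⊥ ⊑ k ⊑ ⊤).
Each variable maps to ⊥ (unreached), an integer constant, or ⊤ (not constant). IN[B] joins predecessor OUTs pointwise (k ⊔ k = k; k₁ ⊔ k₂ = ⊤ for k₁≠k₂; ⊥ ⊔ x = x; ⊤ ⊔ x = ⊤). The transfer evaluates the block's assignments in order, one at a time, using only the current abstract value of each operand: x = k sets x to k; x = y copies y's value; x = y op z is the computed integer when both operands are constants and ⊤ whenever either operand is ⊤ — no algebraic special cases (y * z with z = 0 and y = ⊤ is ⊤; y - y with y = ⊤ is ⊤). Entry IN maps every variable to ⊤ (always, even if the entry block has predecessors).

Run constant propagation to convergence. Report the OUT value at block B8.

Answer: {a: -1, b: -3, c: 1, d: ⊤, e: 1, f: 1}

Trace:
Fixpoint table:
  B0:   IN=(all ⊤)   OUT={e:-1; rest ⊤}
  B1:   IN={e:-1; rest ⊤}   OUT={e:-1, f:-1; rest ⊤}
  B2:   IN={e:-1, f:-1; rest ⊤}   OUT={a:1, e:-1, f:1; rest ⊤}
  B3:   IN={a:1, e:-1, f:1; rest ⊤}   OUT={a:1, b:4, e:-1, f:1; rest ⊤}
  B4:   IN={e:-1, f:1; rest ⊤}   OUT={e:-1, f:1; rest ⊤}
  B5:   IN={e:-1, f:1; rest ⊤}   OUT={e:-1, f:1; rest ⊤}
  B6:   IN={e:-1, f:1; rest ⊤}   OUT={a:-2, e:-1, f:1; rest ⊤}
  B7:   IN={e:-1, f:1; rest ⊤}   OUT={b:-3, c:1, e:-1, f:1; rest ⊤}
  B8:   IN={b:-3, c:1, e:-1, f:1; rest ⊤}   OUT={a:-1, b:-3, c:1, e:1, f:1; rest ⊤}

Merge at B8: IN[B8] = OUT[B7] = {a: ⊤, b: -3, c: 1, d: ⊤, e: -1, f: 1}
Applying B8's transfer function to that IN value gives OUT[B8] (row B8 above).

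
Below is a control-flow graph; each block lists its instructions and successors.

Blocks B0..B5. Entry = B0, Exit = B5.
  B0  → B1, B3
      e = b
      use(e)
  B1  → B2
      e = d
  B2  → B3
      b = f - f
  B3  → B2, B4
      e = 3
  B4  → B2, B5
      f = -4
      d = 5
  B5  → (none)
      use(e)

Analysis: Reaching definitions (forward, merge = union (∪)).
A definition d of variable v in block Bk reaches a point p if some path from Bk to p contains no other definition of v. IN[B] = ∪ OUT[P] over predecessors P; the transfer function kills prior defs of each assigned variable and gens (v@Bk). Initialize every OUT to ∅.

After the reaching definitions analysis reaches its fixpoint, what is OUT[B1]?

Fixpoint table:
  B0: | IN={} | OUT={e@B0}
  B1: | IN={e@B0} | OUT={e@B1}
  B2: | IN={b@B2, d@B4, e@B1, e@B3, f@B4} | OUT={b@B2, d@B4, e@B1, e@B3, f@B4}
  B3: | IN={b@B2, d@B4, e@B0, e@B1, e@B3, f@B4} | OUT={b@B2, d@B4, e@B3, f@B4}
  B4: | IN={b@B2, d@B4, e@B3, f@B4} | OUT={b@B2, d@B4, e@B3, f@B4}
  B5: | IN={b@B2, d@B4, e@B3, f@B4} | OUT={b@B2, d@B4, e@B3, f@B4}

Merge at B1: IN[B1] = OUT[B0] = {e@B0}
Applying B1's transfer function to that IN value gives OUT[B1] (row B1 above).

Answer: {e@B1}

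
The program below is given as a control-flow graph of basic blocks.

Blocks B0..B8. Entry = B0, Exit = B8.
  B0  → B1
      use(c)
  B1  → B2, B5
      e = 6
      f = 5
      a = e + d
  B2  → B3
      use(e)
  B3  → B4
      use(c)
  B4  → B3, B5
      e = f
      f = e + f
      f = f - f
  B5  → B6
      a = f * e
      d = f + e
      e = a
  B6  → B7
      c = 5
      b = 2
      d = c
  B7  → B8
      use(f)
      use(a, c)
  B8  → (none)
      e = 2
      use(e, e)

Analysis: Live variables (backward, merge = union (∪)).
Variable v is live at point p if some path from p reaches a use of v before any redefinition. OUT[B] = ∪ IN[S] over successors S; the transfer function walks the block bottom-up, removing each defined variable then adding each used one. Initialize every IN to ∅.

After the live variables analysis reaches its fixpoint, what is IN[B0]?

Per-block solution:
  B0:   IN={c, d}   OUT={c, d}
  B1:   IN={c, d}   OUT={c, e, f}
  B2:   IN={c, e, f}   OUT={c, f}
  B3:   IN={c, f}   OUT={c, f}
  B4:   IN={c, f}   OUT={c, e, f}
  B5:   IN={e, f}   OUT={a, f}
  B6:   IN={a, f}   OUT={a, c, f}
  B7:   IN={a, c, f}   OUT={}
  B8:   IN={}   OUT={}

Merge at B0: OUT[B0] = IN[B1] = {c, d}
Applying B0's transfer function to that OUT value gives IN[B0] (row B0 above).

Answer: {c, d}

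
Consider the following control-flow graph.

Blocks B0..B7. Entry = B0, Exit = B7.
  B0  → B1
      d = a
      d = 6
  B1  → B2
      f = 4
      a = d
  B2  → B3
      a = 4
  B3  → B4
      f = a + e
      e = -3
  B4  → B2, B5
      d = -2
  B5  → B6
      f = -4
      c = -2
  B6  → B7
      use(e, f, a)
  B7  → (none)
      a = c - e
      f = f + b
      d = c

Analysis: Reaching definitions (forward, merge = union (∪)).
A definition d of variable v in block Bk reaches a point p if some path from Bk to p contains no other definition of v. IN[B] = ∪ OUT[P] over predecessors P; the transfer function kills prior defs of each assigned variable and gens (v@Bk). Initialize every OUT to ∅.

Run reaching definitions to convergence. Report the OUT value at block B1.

Answer: {a@B1, d@B0, f@B1}

Working:
Fixpoint table:
  B0: | IN={} | OUT={d@B0}
  B1: | IN={d@B0} | OUT={a@B1, d@B0, f@B1}
  B2: | IN={a@B1, a@B2, d@B0, d@B4, e@B3, f@B1, f@B3} | OUT={a@B2, d@B0, d@B4, e@B3, f@B1, f@B3}
  B3: | IN={a@B2, d@B0, d@B4, e@B3, f@B1, f@B3} | OUT={a@B2, d@B0, d@B4, e@B3, f@B3}
  B4: | IN={a@B2, d@B0, d@B4, e@B3, f@B3} | OUT={a@B2, d@B4, e@B3, f@B3}
  B5: | IN={a@B2, d@B4, e@B3, f@B3} | OUT={a@B2, c@B5, d@B4, e@B3, f@B5}
  B6: | IN={a@B2, c@B5, d@B4, e@B3, f@B5} | OUT={a@B2, c@B5, d@B4, e@B3, f@B5}
  B7: | IN={a@B2, c@B5, d@B4, e@B3, f@B5} | OUT={a@B7, c@B5, d@B7, e@B3, f@B7}

Merge at B1: IN[B1] = OUT[B0] = {d@B0}
Applying B1's transfer function to that IN value gives OUT[B1] (row B1 above).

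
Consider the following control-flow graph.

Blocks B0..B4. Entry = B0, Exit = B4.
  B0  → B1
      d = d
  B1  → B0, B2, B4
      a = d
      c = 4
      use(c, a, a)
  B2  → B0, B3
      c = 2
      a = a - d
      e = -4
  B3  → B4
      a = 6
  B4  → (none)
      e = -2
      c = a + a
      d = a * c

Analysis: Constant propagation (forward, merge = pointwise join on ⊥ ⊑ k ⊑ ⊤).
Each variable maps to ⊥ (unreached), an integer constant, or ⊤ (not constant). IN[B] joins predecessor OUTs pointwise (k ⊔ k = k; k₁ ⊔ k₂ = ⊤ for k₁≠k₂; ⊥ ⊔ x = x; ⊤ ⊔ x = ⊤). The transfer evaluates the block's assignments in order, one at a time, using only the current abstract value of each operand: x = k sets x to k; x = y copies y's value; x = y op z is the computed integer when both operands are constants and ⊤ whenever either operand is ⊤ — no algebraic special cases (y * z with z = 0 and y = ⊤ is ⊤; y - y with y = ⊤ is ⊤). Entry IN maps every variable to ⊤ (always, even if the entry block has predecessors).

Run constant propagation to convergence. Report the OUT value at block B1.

Answer: {a: ⊤, b: ⊤, c: 4, d: ⊤, e: ⊤, f: ⊤}

Trace:
Per-block solution:
  B0:   IN=(all ⊤)   OUT=(all ⊤)
  B1:   IN=(all ⊤)   OUT={c:4; rest ⊤}
  B2:   IN={c:4; rest ⊤}   OUT={c:2, e:-4; rest ⊤}
  B3:   IN={c:2, e:-4; rest ⊤}   OUT={a:6, c:2, e:-4; rest ⊤}
  B4:   IN=(all ⊤)   OUT={e:-2; rest ⊤}

Merge at B1: IN[B1] = OUT[B0] = {a: ⊤, b: ⊤, c: ⊤, d: ⊤, e: ⊤, f: ⊤}
Applying B1's transfer function to that IN value gives OUT[B1] (row B1 above).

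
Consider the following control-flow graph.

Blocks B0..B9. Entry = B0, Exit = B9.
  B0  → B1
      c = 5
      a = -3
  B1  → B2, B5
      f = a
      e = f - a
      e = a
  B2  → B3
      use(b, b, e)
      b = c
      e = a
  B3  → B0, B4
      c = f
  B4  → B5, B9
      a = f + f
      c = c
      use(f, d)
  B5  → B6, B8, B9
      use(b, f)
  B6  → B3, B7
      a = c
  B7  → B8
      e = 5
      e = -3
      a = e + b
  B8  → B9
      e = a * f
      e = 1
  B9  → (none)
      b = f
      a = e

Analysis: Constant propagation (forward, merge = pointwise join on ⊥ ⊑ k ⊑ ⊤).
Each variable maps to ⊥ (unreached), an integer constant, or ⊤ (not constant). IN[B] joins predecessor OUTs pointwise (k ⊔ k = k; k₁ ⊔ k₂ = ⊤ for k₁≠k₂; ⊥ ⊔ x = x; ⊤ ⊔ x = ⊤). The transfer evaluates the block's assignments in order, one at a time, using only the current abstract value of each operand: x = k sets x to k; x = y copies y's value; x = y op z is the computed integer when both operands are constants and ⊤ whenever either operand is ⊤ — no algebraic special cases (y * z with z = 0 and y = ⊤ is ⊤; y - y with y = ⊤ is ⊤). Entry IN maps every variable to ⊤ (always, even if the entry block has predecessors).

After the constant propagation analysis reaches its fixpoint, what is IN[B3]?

Converged values:
  B0:  IN=(all ⊤)  OUT={a:-3, c:5; rest ⊤}
  B1:  IN={a:-3, c:5; rest ⊤}  OUT={a:-3, c:5, e:-3, f:-3; rest ⊤}
  B2:  IN={a:-3, c:5, e:-3, f:-3; rest ⊤}  OUT={a:-3, b:5, c:5, e:-3, f:-3; rest ⊤}
  B3:  IN={e:-3, f:-3; rest ⊤}  OUT={c:-3, e:-3, f:-3; rest ⊤}
  B4:  IN={c:-3, e:-3, f:-3; rest ⊤}  OUT={a:-6, c:-3, e:-3, f:-3; rest ⊤}
  B5:  IN={e:-3, f:-3; rest ⊤}  OUT={e:-3, f:-3; rest ⊤}
  B6:  IN={e:-3, f:-3; rest ⊤}  OUT={e:-3, f:-3; rest ⊤}
  B7:  IN={e:-3, f:-3; rest ⊤}  OUT={e:-3, f:-3; rest ⊤}
  B8:  IN={e:-3, f:-3; rest ⊤}  OUT={e:1, f:-3; rest ⊤}
  B9:  IN={f:-3; rest ⊤}  OUT={b:-3, f:-3; rest ⊤}

Merge at B3: IN[B3] = OUT[B2] ⊔ OUT[B6] = {a: ⊤, b: ⊤, c: ⊤, d: ⊤, e: -3, f: -3}

Answer: {a: ⊤, b: ⊤, c: ⊤, d: ⊤, e: -3, f: -3}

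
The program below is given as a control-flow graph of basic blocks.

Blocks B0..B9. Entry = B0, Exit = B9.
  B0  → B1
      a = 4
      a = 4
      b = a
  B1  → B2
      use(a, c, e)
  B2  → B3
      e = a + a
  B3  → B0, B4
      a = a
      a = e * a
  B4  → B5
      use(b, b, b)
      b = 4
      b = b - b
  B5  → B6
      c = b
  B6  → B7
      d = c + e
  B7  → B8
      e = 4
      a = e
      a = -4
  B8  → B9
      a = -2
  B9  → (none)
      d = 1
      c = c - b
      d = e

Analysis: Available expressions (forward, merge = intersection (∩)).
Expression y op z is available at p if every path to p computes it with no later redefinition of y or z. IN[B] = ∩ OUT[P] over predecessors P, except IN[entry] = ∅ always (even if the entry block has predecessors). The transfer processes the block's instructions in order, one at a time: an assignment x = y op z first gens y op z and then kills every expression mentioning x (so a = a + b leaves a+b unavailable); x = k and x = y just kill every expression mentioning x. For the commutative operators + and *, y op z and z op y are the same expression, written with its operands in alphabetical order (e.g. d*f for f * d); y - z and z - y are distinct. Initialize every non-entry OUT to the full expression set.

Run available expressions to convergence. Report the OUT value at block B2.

Fixpoint table:
  B0:  IN={}  OUT={}
  B1:  IN={}  OUT={}
  B2:  IN={}  OUT={a+a}
  B3:  IN={a+a}  OUT={}
  B4:  IN={}  OUT={}
  B5:  IN={}  OUT={}
  B6:  IN={}  OUT={c+e}
  B7:  IN={c+e}  OUT={}
  B8:  IN={}  OUT={}
  B9:  IN={}  OUT={}

Merge at B2: IN[B2] = OUT[B1] = {}
Applying B2's transfer function to that IN value gives OUT[B2] (row B2 above).

Answer: {a+a}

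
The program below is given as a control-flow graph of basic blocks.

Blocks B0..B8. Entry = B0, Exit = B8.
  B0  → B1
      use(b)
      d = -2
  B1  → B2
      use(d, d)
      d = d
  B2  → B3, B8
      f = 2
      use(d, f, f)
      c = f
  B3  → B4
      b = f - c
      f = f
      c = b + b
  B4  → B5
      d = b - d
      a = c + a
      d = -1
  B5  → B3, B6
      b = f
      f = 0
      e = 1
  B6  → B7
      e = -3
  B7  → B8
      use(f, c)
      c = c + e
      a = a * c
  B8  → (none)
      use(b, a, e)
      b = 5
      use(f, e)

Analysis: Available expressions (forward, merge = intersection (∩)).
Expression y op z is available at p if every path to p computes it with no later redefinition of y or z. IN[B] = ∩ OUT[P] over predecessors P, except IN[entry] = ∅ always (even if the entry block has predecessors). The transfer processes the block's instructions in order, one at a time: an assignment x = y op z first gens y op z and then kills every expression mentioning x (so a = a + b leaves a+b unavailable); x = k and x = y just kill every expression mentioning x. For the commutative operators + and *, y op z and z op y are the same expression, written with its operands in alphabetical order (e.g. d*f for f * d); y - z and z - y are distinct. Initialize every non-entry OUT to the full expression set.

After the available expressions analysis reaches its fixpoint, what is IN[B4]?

Answer: {b+b}

Derivation:
Fixpoint table:
  B0:   IN={}   OUT={}
  B1:   IN={}   OUT={}
  B2:   IN={}   OUT={}
  B3:   IN={}   OUT={b+b}
  B4:   IN={b+b}   OUT={b+b}
  B5:   IN={b+b}   OUT={}
  B6:   IN={}   OUT={}
  B7:   IN={}   OUT={}
  B8:   IN={}   OUT={}

Merge at B4: IN[B4] = OUT[B3] = {b+b}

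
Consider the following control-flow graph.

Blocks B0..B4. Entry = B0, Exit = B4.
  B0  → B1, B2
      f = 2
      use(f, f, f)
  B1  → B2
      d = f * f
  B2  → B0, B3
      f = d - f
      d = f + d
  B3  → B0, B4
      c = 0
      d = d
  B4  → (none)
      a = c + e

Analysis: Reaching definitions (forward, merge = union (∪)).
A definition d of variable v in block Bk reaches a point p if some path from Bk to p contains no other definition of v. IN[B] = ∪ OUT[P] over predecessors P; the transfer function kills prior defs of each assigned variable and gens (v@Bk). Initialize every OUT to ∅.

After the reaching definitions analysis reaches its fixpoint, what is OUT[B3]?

Answer: {c@B3, d@B3, f@B2}

Trace:
Converged values:
  B0:   IN={c@B3, d@B2, d@B3, f@B2}   OUT={c@B3, d@B2, d@B3, f@B0}
  B1:   IN={c@B3, d@B2, d@B3, f@B0}   OUT={c@B3, d@B1, f@B0}
  B2:   IN={c@B3, d@B1, d@B2, d@B3, f@B0}   OUT={c@B3, d@B2, f@B2}
  B3:   IN={c@B3, d@B2, f@B2}   OUT={c@B3, d@B3, f@B2}
  B4:   IN={c@B3, d@B3, f@B2}   OUT={a@B4, c@B3, d@B3, f@B2}

Merge at B3: IN[B3] = OUT[B2] = {c@B3, d@B2, f@B2}
Applying B3's transfer function to that IN value gives OUT[B3] (row B3 above).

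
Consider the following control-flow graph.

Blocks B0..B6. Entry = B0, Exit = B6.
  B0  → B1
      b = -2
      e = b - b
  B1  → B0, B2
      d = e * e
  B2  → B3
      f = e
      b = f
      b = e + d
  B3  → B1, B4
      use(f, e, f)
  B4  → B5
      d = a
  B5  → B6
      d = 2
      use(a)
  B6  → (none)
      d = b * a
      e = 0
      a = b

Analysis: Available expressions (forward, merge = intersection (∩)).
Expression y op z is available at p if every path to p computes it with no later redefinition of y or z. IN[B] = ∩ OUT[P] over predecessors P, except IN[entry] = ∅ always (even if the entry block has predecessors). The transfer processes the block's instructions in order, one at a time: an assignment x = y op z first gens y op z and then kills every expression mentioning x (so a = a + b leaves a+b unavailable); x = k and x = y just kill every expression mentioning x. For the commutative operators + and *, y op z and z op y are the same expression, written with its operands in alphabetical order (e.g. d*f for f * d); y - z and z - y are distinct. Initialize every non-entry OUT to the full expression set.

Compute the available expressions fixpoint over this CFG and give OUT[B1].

Per-block solution:
  B0:   IN={}   OUT={b-b}
  B1:   IN={}   OUT={e*e}
  B2:   IN={e*e}   OUT={d+e, e*e}
  B3:   IN={d+e, e*e}   OUT={d+e, e*e}
  B4:   IN={d+e, e*e}   OUT={e*e}
  B5:   IN={e*e}   OUT={e*e}
  B6:   IN={e*e}   OUT={}

Merge at B1: IN[B1] = OUT[B0] ∩ OUT[B3] = {}
Applying B1's transfer function to that IN value gives OUT[B1] (row B1 above).

Answer: {e*e}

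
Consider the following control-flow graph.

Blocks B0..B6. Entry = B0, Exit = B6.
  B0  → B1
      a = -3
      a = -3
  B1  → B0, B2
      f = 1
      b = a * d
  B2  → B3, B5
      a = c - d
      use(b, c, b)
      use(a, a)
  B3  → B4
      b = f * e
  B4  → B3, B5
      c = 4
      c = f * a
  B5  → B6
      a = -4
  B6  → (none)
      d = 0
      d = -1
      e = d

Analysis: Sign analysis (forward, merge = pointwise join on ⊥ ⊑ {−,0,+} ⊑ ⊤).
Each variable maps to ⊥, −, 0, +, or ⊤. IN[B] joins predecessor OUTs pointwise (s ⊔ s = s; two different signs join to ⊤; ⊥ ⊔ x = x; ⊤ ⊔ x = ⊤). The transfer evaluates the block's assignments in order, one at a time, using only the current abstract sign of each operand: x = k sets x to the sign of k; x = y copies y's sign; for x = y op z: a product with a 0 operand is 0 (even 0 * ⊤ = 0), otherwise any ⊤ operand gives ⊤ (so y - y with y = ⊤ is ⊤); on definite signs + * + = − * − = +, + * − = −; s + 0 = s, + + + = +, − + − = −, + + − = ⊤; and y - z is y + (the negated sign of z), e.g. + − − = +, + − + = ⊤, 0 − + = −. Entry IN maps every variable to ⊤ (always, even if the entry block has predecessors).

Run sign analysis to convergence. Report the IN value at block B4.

Per-block solution:
  B0:   IN=(all ⊤)   OUT={a:-; rest ⊤}
  B1:   IN={a:-; rest ⊤}   OUT={a:-, f:+; rest ⊤}
  B2:   IN={a:-, f:+; rest ⊤}   OUT={f:+; rest ⊤}
  B3:   IN={f:+; rest ⊤}   OUT={f:+; rest ⊤}
  B4:   IN={f:+; rest ⊤}   OUT={f:+; rest ⊤}
  B5:   IN={f:+; rest ⊤}   OUT={a:-, f:+; rest ⊤}
  B6:   IN={a:-, f:+; rest ⊤}   OUT={a:-, d:-, e:-, f:+; rest ⊤}

Merge at B4: IN[B4] = OUT[B3] = {a: ⊤, b: ⊤, c: ⊤, d: ⊤, e: ⊤, f: +}

Answer: {a: ⊤, b: ⊤, c: ⊤, d: ⊤, e: ⊤, f: +}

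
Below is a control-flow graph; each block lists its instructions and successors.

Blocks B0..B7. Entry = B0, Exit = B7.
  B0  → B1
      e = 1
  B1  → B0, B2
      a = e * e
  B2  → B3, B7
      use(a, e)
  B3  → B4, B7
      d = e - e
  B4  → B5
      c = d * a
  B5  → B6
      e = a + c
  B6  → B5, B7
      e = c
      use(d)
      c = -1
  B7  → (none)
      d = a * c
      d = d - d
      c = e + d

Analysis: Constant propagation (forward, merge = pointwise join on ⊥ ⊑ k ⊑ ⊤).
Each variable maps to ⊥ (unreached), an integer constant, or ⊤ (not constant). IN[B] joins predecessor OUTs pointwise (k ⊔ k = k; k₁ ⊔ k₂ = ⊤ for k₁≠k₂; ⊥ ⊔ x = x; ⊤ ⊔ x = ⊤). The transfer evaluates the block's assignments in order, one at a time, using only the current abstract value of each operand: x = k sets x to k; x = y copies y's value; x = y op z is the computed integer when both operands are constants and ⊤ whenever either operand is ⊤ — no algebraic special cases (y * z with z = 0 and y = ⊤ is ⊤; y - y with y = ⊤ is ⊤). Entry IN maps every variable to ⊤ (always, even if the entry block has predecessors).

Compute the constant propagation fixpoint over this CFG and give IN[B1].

Per-block solution:
  B0:   IN=(all ⊤)   OUT={e:1; rest ⊤}
  B1:   IN={e:1; rest ⊤}   OUT={a:1, e:1; rest ⊤}
  B2:   IN={a:1, e:1; rest ⊤}   OUT={a:1, e:1; rest ⊤}
  B3:   IN={a:1, e:1; rest ⊤}   OUT={a:1, d:0, e:1; rest ⊤}
  B4:   IN={a:1, d:0, e:1; rest ⊤}   OUT={a:1, c:0, d:0, e:1; rest ⊤}
  B5:   IN={a:1, d:0; rest ⊤}   OUT={a:1, d:0; rest ⊤}
  B6:   IN={a:1, d:0; rest ⊤}   OUT={a:1, c:-1, d:0; rest ⊤}
  B7:   IN={a:1; rest ⊤}   OUT={a:1; rest ⊤}

Merge at B1: IN[B1] = OUT[B0] = {a: ⊤, b: ⊤, c: ⊤, d: ⊤, e: 1, f: ⊤}

Answer: {a: ⊤, b: ⊤, c: ⊤, d: ⊤, e: 1, f: ⊤}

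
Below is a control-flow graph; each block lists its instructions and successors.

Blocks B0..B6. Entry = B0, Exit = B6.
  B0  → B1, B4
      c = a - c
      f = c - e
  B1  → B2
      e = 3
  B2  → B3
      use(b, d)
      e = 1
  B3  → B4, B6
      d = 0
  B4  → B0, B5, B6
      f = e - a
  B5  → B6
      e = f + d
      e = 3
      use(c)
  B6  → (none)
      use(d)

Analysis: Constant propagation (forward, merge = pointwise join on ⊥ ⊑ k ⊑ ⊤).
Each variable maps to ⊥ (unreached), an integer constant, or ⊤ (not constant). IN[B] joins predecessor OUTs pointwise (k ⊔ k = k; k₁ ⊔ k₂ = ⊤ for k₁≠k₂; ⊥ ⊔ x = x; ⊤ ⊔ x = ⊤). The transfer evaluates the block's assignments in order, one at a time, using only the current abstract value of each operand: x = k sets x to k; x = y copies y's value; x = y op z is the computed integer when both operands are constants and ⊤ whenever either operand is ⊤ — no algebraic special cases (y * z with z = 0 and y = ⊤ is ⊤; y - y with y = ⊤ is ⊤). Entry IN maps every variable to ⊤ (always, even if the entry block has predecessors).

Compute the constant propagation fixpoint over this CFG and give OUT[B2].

Converged values:
  B0:  IN=(all ⊤)  OUT=(all ⊤)
  B1:  IN=(all ⊤)  OUT={e:3; rest ⊤}
  B2:  IN={e:3; rest ⊤}  OUT={e:1; rest ⊤}
  B3:  IN={e:1; rest ⊤}  OUT={d:0, e:1; rest ⊤}
  B4:  IN=(all ⊤)  OUT=(all ⊤)
  B5:  IN=(all ⊤)  OUT={e:3; rest ⊤}
  B6:  IN=(all ⊤)  OUT=(all ⊤)

Merge at B2: IN[B2] = OUT[B1] = {a: ⊤, b: ⊤, c: ⊤, d: ⊤, e: 3, f: ⊤}
Applying B2's transfer function to that IN value gives OUT[B2] (row B2 above).

Answer: {a: ⊤, b: ⊤, c: ⊤, d: ⊤, e: 1, f: ⊤}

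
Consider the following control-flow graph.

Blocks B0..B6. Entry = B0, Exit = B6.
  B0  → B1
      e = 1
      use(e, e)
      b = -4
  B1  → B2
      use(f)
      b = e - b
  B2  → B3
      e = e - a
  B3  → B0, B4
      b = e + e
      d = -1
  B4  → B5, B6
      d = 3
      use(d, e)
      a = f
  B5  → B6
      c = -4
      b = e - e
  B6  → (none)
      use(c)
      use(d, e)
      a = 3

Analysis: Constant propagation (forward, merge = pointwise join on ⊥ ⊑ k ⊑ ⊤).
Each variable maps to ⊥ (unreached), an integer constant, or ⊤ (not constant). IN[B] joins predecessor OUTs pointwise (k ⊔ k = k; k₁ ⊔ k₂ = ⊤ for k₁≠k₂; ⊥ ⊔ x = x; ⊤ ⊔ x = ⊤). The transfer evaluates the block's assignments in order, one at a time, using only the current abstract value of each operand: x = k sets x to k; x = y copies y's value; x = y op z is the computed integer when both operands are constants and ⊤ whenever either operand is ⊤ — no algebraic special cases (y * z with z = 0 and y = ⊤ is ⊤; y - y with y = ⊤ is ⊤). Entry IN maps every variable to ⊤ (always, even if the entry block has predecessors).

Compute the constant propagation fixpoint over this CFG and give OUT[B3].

Per-block solution:
  B0: | IN=(all ⊤) | OUT={b:-4, e:1; rest ⊤}
  B1: | IN={b:-4, e:1; rest ⊤} | OUT={b:5, e:1; rest ⊤}
  B2: | IN={b:5, e:1; rest ⊤} | OUT={b:5; rest ⊤}
  B3: | IN={b:5; rest ⊤} | OUT={d:-1; rest ⊤}
  B4: | IN={d:-1; rest ⊤} | OUT={d:3; rest ⊤}
  B5: | IN={d:3; rest ⊤} | OUT={c:-4, d:3; rest ⊤}
  B6: | IN={d:3; rest ⊤} | OUT={a:3, d:3; rest ⊤}

Merge at B3: IN[B3] = OUT[B2] = {a: ⊤, b: 5, c: ⊤, d: ⊤, e: ⊤, f: ⊤}
Applying B3's transfer function to that IN value gives OUT[B3] (row B3 above).

Answer: {a: ⊤, b: ⊤, c: ⊤, d: -1, e: ⊤, f: ⊤}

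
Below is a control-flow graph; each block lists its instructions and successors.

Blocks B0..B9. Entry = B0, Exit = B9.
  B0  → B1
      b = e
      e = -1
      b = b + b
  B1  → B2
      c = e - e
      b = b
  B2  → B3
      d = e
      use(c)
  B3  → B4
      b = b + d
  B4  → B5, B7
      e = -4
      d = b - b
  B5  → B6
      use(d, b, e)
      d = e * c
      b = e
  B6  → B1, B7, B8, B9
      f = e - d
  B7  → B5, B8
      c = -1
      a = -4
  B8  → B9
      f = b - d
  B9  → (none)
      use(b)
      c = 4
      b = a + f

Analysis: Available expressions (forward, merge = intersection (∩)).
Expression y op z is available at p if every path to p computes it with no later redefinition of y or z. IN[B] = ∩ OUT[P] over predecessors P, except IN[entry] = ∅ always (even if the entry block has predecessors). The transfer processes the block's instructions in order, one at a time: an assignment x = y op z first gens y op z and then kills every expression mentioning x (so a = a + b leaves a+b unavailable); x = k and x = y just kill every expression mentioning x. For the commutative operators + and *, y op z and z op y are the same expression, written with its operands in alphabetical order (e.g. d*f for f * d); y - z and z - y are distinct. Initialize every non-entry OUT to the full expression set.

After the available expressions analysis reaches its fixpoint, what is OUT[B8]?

Answer: {b-d}

Working:
Converged values:
  B0: | IN={} | OUT={}
  B1: | IN={} | OUT={e-e}
  B2: | IN={e-e} | OUT={e-e}
  B3: | IN={e-e} | OUT={e-e}
  B4: | IN={e-e} | OUT={b-b}
  B5: | IN={} | OUT={c*e}
  B6: | IN={c*e} | OUT={c*e, e-d}
  B7: | IN={} | OUT={}
  B8: | IN={} | OUT={b-d}
  B9: | IN={} | OUT={a+f}

Merge at B8: IN[B8] = OUT[B6] ∩ OUT[B7] = {}
Applying B8's transfer function to that IN value gives OUT[B8] (row B8 above).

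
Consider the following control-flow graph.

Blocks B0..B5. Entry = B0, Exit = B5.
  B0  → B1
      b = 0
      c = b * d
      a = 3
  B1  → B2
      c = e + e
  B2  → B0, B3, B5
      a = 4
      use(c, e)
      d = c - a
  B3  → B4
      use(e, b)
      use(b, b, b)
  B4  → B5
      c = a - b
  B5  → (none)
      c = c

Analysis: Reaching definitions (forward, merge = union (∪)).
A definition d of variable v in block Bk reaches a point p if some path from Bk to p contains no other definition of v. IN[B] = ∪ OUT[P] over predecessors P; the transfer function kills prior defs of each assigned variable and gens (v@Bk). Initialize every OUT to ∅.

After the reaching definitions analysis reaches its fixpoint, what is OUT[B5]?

Answer: {a@B2, b@B0, c@B5, d@B2}

Trace:
Per-block solution:
  B0: | IN={a@B2, b@B0, c@B1, d@B2} | OUT={a@B0, b@B0, c@B0, d@B2}
  B1: | IN={a@B0, b@B0, c@B0, d@B2} | OUT={a@B0, b@B0, c@B1, d@B2}
  B2: | IN={a@B0, b@B0, c@B1, d@B2} | OUT={a@B2, b@B0, c@B1, d@B2}
  B3: | IN={a@B2, b@B0, c@B1, d@B2} | OUT={a@B2, b@B0, c@B1, d@B2}
  B4: | IN={a@B2, b@B0, c@B1, d@B2} | OUT={a@B2, b@B0, c@B4, d@B2}
  B5: | IN={a@B2, b@B0, c@B1, c@B4, d@B2} | OUT={a@B2, b@B0, c@B5, d@B2}

Merge at B5: IN[B5] = OUT[B2] ⊔ OUT[B4] = {a@B2, b@B0, c@B1, c@B4, d@B2}
Applying B5's transfer function to that IN value gives OUT[B5] (row B5 above).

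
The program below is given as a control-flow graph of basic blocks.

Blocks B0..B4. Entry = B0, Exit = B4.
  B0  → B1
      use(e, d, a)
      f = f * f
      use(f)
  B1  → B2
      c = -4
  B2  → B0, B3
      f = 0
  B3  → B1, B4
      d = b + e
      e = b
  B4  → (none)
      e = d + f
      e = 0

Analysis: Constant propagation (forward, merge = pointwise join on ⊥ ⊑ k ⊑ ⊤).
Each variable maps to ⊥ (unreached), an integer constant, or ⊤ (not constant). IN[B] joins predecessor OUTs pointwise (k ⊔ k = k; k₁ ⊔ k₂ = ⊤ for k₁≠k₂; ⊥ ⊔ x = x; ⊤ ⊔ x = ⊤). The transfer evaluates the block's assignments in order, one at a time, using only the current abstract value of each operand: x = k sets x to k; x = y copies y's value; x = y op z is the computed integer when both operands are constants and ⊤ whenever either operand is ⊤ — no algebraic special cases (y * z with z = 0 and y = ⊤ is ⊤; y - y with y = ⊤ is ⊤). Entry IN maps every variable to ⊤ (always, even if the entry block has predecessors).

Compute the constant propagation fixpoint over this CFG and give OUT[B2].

Answer: {a: ⊤, b: ⊤, c: -4, d: ⊤, e: ⊤, f: 0}

Working:
Fixpoint table:
  B0: | IN=(all ⊤) | OUT=(all ⊤)
  B1: | IN=(all ⊤) | OUT={c:-4; rest ⊤}
  B2: | IN={c:-4; rest ⊤} | OUT={c:-4, f:0; rest ⊤}
  B3: | IN={c:-4, f:0; rest ⊤} | OUT={c:-4, f:0; rest ⊤}
  B4: | IN={c:-4, f:0; rest ⊤} | OUT={c:-4, e:0, f:0; rest ⊤}

Merge at B2: IN[B2] = OUT[B1] = {a: ⊤, b: ⊤, c: -4, d: ⊤, e: ⊤, f: ⊤}
Applying B2's transfer function to that IN value gives OUT[B2] (row B2 above).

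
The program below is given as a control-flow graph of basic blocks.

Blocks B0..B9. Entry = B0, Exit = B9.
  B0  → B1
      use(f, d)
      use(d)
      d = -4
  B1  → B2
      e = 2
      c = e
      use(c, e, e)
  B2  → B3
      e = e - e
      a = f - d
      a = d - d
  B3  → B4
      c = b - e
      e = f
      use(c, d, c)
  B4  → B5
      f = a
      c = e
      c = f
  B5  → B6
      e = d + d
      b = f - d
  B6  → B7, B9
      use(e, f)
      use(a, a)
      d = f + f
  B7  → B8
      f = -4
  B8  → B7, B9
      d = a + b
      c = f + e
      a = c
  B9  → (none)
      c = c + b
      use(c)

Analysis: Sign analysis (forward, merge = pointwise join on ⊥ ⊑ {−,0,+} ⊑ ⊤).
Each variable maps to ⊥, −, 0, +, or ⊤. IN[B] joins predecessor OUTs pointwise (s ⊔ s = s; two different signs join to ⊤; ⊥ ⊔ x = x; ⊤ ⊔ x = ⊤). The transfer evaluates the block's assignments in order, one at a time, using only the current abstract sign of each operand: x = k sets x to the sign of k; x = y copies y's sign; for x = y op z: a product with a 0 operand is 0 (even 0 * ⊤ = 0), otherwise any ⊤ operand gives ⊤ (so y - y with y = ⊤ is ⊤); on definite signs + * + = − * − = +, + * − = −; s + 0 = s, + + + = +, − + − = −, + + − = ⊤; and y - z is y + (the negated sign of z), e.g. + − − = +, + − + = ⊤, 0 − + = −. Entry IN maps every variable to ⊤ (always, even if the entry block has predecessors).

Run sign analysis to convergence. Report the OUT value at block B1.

Fixpoint table:
  B0:   IN=(all ⊤)   OUT={d:-; rest ⊤}
  B1:   IN={d:-; rest ⊤}   OUT={c:+, d:-, e:+; rest ⊤}
  B2:   IN={c:+, d:-, e:+; rest ⊤}   OUT={c:+, d:-; rest ⊤}
  B3:   IN={c:+, d:-; rest ⊤}   OUT={d:-; rest ⊤}
  B4:   IN={d:-; rest ⊤}   OUT={d:-; rest ⊤}
  B5:   IN={d:-; rest ⊤}   OUT={d:-, e:-; rest ⊤}
  B6:   IN={d:-, e:-; rest ⊤}   OUT={e:-; rest ⊤}
  B7:   IN={e:-; rest ⊤}   OUT={e:-, f:-; rest ⊤}
  B8:   IN={e:-, f:-; rest ⊤}   OUT={a:-, c:-, e:-, f:-; rest ⊤}
  B9:   IN={e:-; rest ⊤}   OUT={e:-; rest ⊤}

Merge at B1: IN[B1] = OUT[B0] = {a: ⊤, b: ⊤, c: ⊤, d: -, e: ⊤, f: ⊤}
Applying B1's transfer function to that IN value gives OUT[B1] (row B1 above).

Answer: {a: ⊤, b: ⊤, c: +, d: -, e: +, f: ⊤}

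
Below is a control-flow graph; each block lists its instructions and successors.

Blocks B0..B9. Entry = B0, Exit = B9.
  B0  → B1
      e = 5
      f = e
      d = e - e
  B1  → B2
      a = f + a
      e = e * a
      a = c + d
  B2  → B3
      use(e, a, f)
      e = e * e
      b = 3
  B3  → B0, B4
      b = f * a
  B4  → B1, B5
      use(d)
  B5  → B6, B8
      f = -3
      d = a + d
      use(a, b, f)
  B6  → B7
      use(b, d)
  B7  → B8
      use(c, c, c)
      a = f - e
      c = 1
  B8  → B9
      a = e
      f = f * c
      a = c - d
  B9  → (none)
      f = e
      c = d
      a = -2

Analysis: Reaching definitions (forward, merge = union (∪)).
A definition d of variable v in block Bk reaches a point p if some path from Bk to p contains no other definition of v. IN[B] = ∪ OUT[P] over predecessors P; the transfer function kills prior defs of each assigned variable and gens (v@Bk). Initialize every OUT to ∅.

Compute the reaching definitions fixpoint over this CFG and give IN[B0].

Per-block solution:
  B0:  IN={a@B1, b@B3, d@B0, e@B2, f@B0}  OUT={a@B1, b@B3, d@B0, e@B0, f@B0}
  B1:  IN={a@B1, b@B3, d@B0, e@B0, e@B2, f@B0}  OUT={a@B1, b@B3, d@B0, e@B1, f@B0}
  B2:  IN={a@B1, b@B3, d@B0, e@B1, f@B0}  OUT={a@B1, b@B2, d@B0, e@B2, f@B0}
  B3:  IN={a@B1, b@B2, d@B0, e@B2, f@B0}  OUT={a@B1, b@B3, d@B0, e@B2, f@B0}
  B4:  IN={a@B1, b@B3, d@B0, e@B2, f@B0}  OUT={a@B1, b@B3, d@B0, e@B2, f@B0}
  B5:  IN={a@B1, b@B3, d@B0, e@B2, f@B0}  OUT={a@B1, b@B3, d@B5, e@B2, f@B5}
  B6:  IN={a@B1, b@B3, d@B5, e@B2, f@B5}  OUT={a@B1, b@B3, d@B5, e@B2, f@B5}
  B7:  IN={a@B1, b@B3, d@B5, e@B2, f@B5}  OUT={a@B7, b@B3, c@B7, d@B5, e@B2, f@B5}
  B8:  IN={a@B1, a@B7, b@B3, c@B7, d@B5, e@B2, f@B5}  OUT={a@B8, b@B3, c@B7, d@B5, e@B2, f@B8}
  B9:  IN={a@B8, b@B3, c@B7, d@B5, e@B2, f@B8}  OUT={a@B9, b@B3, c@B9, d@B5, e@B2, f@B9}

Merge at B0 (entry node, so the boundary value {} is joined with the incoming edge(s)): IN[B0] = {} ⊔ OUT[B3] = {a@B1, b@B3, d@B0, e@B2, f@B0}

Answer: {a@B1, b@B3, d@B0, e@B2, f@B0}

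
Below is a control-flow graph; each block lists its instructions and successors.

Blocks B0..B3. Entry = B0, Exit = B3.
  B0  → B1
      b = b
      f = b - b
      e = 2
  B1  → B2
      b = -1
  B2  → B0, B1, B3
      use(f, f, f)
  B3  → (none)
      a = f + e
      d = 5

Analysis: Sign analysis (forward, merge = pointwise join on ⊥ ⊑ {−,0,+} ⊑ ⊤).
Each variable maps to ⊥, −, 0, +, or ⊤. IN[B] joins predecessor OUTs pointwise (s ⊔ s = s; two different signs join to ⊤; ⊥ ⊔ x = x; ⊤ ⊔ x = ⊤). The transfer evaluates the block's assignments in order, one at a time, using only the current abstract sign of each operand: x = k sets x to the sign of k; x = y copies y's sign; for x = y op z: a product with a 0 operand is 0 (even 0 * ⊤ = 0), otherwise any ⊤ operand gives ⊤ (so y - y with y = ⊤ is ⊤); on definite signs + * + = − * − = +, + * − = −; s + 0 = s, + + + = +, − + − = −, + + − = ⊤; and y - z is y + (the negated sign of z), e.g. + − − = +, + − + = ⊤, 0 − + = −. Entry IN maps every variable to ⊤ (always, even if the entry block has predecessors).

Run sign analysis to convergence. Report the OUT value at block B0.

Answer: {a: ⊤, b: ⊤, c: ⊤, d: ⊤, e: +, f: ⊤}

Working:
Per-block solution:
  B0:   IN=(all ⊤)   OUT={e:+; rest ⊤}
  B1:   IN={e:+; rest ⊤}   OUT={b:-, e:+; rest ⊤}
  B2:   IN={b:-, e:+; rest ⊤}   OUT={b:-, e:+; rest ⊤}
  B3:   IN={b:-, e:+; rest ⊤}   OUT={b:-, d:+, e:+; rest ⊤}

Merge at B0 (entry node, so the boundary value (all ⊤) is joined with the incoming edge(s)): IN[B0] = (all ⊤) ⊔ OUT[B2] = {a: ⊤, b: ⊤, c: ⊤, d: ⊤, e: ⊤, f: ⊤}
Applying B0's transfer function to that IN value gives OUT[B0] (row B0 above).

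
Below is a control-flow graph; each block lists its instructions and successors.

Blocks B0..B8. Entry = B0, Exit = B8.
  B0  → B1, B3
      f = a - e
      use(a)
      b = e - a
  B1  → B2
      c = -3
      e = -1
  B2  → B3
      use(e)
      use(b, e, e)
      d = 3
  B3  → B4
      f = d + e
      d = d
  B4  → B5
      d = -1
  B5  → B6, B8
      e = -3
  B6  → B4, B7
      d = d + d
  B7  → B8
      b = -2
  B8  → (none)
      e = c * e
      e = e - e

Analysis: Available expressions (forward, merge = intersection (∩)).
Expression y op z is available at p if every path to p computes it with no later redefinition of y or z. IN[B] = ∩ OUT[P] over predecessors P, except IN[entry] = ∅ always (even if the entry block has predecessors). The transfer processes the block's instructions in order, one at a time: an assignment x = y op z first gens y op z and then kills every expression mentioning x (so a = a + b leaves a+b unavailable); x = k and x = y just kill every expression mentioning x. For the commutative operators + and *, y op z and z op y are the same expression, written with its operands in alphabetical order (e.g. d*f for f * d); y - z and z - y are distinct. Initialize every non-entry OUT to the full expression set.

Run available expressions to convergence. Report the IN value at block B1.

Per-block solution:
  B0:   IN={}   OUT={a-e, e-a}
  B1:   IN={a-e, e-a}   OUT={}
  B2:   IN={}   OUT={}
  B3:   IN={}   OUT={}
  B4:   IN={}   OUT={}
  B5:   IN={}   OUT={}
  B6:   IN={}   OUT={}
  B7:   IN={}   OUT={}
  B8:   IN={}   OUT={}

Merge at B1: IN[B1] = OUT[B0] = {a-e, e-a}

Answer: {a-e, e-a}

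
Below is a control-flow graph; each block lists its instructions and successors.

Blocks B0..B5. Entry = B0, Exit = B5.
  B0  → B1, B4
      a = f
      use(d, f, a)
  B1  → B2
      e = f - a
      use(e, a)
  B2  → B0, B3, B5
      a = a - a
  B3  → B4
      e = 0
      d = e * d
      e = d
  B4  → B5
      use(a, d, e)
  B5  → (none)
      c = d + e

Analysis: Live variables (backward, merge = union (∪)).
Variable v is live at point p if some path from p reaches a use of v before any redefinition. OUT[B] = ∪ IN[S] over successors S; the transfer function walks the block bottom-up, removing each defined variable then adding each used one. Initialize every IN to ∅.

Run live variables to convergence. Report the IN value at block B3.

Answer: {a, d}

Derivation:
Converged values:
  B0: | IN={d, e, f} | OUT={a, d, e, f}
  B1: | IN={a, d, f} | OUT={a, d, e, f}
  B2: | IN={a, d, e, f} | OUT={a, d, e, f}
  B3: | IN={a, d} | OUT={a, d, e}
  B4: | IN={a, d, e} | OUT={d, e}
  B5: | IN={d, e} | OUT={}

Merge at B3: OUT[B3] = IN[B4] = {a, d, e}
Applying B3's transfer function to that OUT value gives IN[B3] (row B3 above).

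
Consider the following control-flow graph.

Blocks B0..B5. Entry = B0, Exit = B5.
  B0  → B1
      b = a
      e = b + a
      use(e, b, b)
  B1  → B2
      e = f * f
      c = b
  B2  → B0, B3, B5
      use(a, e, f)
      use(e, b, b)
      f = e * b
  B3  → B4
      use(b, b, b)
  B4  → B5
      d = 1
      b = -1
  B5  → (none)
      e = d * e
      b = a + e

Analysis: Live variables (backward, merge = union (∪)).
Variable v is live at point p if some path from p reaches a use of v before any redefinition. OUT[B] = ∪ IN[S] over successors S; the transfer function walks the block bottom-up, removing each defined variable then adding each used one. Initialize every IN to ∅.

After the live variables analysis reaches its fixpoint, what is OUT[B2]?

Fixpoint table:
  B0:  IN={a, d, f}  OUT={a, b, d, f}
  B1:  IN={a, b, d, f}  OUT={a, b, d, e, f}
  B2:  IN={a, b, d, e, f}  OUT={a, b, d, e, f}
  B3:  IN={a, b, e}  OUT={a, e}
  B4:  IN={a, e}  OUT={a, d, e}
  B5:  IN={a, d, e}  OUT={}

Merge at B2: OUT[B2] = IN[B0] ⊔ IN[B3] ⊔ IN[B5] = {a, b, d, e, f}

Answer: {a, b, d, e, f}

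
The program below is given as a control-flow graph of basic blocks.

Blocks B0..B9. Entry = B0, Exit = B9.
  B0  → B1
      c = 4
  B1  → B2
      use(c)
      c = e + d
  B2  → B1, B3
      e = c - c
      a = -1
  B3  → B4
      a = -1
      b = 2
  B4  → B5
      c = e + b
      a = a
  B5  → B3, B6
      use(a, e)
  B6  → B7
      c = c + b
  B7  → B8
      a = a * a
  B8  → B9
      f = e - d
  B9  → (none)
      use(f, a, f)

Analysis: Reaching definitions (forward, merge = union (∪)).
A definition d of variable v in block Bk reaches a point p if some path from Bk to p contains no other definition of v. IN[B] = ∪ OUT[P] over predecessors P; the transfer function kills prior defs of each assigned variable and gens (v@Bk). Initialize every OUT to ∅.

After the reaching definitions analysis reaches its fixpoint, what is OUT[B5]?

Answer: {a@B4, b@B3, c@B4, e@B2}

Trace:
Fixpoint table:
  B0:  IN={}  OUT={c@B0}
  B1:  IN={a@B2, c@B0, c@B1, e@B2}  OUT={a@B2, c@B1, e@B2}
  B2:  IN={a@B2, c@B1, e@B2}  OUT={a@B2, c@B1, e@B2}
  B3:  IN={a@B2, a@B4, b@B3, c@B1, c@B4, e@B2}  OUT={a@B3, b@B3, c@B1, c@B4, e@B2}
  B4:  IN={a@B3, b@B3, c@B1, c@B4, e@B2}  OUT={a@B4, b@B3, c@B4, e@B2}
  B5:  IN={a@B4, b@B3, c@B4, e@B2}  OUT={a@B4, b@B3, c@B4, e@B2}
  B6:  IN={a@B4, b@B3, c@B4, e@B2}  OUT={a@B4, b@B3, c@B6, e@B2}
  B7:  IN={a@B4, b@B3, c@B6, e@B2}  OUT={a@B7, b@B3, c@B6, e@B2}
  B8:  IN={a@B7, b@B3, c@B6, e@B2}  OUT={a@B7, b@B3, c@B6, e@B2, f@B8}
  B9:  IN={a@B7, b@B3, c@B6, e@B2, f@B8}  OUT={a@B7, b@B3, c@B6, e@B2, f@B8}

Merge at B5: IN[B5] = OUT[B4] = {a@B4, b@B3, c@B4, e@B2}
Applying B5's transfer function to that IN value gives OUT[B5] (row B5 above).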